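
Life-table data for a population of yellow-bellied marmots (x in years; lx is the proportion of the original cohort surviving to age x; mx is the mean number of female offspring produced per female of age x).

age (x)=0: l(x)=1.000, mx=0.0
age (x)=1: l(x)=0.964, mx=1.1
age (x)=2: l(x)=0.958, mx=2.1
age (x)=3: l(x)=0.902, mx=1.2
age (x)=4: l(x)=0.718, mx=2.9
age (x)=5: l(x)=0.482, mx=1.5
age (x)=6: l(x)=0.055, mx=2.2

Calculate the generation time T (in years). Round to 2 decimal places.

2.97

lx·mx: 0, 1.0604, 2.0118, 1.0824, 2.0822, 0.723, 0.121 → R0 = 7.0808
x·lx·mx: 0, 1.0604, 4.0236, 3.2472, 8.3288, 3.615, 0.726 → Σ = 21.001
T = 21.001 / 7.0808 = 2.965908… → 2.97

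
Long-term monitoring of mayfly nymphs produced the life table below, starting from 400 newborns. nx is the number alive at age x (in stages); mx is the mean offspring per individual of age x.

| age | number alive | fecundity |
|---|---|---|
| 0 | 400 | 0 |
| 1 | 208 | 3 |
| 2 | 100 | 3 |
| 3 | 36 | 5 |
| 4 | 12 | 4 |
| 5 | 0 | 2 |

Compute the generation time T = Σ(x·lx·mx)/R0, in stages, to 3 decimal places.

lx = nx/n0 = nx/400: 1, 0.52, 0.25, 0.09, 0.03, 0
lx·mx: 0, 1.56, 0.75, 0.45, 0.12, 0 → R0 = 2.88
x·lx·mx: 0, 1.56, 1.5, 1.35, 0.48, 0 → Σ = 4.89
T = 4.89 / 2.88 = 1.697917… → 1.698

1.698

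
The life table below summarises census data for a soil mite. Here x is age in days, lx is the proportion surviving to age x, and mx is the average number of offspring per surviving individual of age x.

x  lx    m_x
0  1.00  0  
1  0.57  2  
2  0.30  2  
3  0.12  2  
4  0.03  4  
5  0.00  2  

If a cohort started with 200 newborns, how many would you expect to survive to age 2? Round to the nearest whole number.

60

Expected survivors = N0 · l_2 = 200 × 0.30 = 60 → 60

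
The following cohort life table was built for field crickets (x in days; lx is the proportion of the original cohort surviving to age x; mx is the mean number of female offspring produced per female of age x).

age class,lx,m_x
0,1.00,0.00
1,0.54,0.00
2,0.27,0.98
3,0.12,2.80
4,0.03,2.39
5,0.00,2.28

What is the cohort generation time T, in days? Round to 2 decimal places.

lx·mx: 0, 0, 0.2646, 0.336, 0.0717, 0 → R0 = 0.6723
x·lx·mx: 0, 0, 0.5292, 1.008, 0.2868, 0 → Σ = 1.824
T = 1.824 / 0.6723 = 2.713075… → 2.71

2.71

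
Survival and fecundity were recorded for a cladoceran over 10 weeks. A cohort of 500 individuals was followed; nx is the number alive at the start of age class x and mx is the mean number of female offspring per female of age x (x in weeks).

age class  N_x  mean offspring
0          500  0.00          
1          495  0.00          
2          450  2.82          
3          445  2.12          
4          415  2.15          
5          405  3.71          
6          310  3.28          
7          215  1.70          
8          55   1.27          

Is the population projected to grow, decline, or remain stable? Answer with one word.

growing

lx = nx/n0 = nx/500: 1, 0.99, 0.9, 0.89, 0.83, 0.81, 0.62, 0.43, 0.11
R0 = Σ lx·mx = 0 + 0 + 2.538 + 1.8868 + 1.7845 + 3.0051 + 2.0336 + 0.731 + 0.1397 = 12.1187
R0 > 1, so the population is growing.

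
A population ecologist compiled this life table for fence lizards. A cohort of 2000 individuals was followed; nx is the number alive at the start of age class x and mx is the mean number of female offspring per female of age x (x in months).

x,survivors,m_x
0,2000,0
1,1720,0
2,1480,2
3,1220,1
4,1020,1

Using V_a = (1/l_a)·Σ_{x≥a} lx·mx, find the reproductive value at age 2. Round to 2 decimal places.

3.51

lx = nx/n0 = nx/2000: 1, 0.86, 0.74, 0.61, 0.51
lx·mx for x ≥ 2: 1.48, 0.61, 0.51 → sum = 2.6
V_2 = 2.6 / l_2 = 2.6 / 0.74 = 3.513514… → 3.51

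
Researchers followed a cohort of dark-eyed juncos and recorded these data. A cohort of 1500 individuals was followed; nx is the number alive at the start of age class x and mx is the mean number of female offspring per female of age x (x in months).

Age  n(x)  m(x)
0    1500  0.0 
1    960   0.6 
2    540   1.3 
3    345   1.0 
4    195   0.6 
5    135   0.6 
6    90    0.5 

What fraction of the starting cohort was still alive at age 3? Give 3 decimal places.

l_3 = n_3/n_0 = 345/1500 = 0.23 → 0.230

0.230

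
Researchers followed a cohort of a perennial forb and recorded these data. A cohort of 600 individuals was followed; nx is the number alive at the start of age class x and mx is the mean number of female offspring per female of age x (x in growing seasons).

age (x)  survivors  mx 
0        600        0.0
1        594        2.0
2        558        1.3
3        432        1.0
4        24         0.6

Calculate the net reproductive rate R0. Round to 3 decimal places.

3.933

lx = nx/n0 = nx/600: 1, 0.99, 0.93, 0.72, 0.04
lx·mx by age: 0, 1.98, 1.209, 0.72, 0.024
R0 = Σ lx·mx = 3.933 → 3.933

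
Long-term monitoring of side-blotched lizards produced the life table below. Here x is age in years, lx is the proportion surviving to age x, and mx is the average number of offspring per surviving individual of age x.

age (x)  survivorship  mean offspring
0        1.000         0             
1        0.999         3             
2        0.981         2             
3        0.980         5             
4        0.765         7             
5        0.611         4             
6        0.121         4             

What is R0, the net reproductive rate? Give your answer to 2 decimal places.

18.14

lx·mx by age: 0, 2.997, 1.962, 4.9, 5.355, 2.444, 0.484
R0 = Σ lx·mx = 18.142 → 18.14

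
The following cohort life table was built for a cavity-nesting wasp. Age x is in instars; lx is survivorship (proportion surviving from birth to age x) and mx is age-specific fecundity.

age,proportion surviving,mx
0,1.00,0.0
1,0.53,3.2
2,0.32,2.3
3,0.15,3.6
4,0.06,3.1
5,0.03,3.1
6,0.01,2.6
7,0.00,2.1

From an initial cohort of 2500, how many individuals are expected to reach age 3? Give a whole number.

Expected survivors = N0 · l_3 = 2500 × 0.15 = 375 → 375

375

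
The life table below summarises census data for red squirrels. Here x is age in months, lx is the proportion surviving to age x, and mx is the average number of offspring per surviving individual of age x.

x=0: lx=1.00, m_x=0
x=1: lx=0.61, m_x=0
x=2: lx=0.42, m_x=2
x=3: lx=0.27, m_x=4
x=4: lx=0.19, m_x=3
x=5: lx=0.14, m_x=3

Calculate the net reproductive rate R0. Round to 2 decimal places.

lx·mx by age: 0, 0, 0.84, 1.08, 0.57, 0.42
R0 = Σ lx·mx = 2.91 → 2.91

2.91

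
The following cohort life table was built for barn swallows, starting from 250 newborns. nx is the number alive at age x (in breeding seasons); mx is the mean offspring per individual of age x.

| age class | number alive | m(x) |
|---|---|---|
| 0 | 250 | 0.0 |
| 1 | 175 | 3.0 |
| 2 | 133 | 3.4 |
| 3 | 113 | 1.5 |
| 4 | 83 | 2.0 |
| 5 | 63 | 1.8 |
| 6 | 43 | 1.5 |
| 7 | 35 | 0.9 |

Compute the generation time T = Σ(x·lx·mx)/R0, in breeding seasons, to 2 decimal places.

2.48

lx = nx/n0 = nx/250: 1, 0.7, 0.532, 0.452, 0.332, 0.252, 0.172, 0.14
lx·mx: 0, 2.1, 1.8088, 0.678, 0.664, 0.4536, 0.258, 0.126 → R0 = 6.0884
x·lx·mx: 0, 2.1, 3.6176, 2.034, 2.656, 2.268, 1.548, 0.882 → Σ = 15.1056
T = 15.1056 / 6.0884 = 2.481046… → 2.48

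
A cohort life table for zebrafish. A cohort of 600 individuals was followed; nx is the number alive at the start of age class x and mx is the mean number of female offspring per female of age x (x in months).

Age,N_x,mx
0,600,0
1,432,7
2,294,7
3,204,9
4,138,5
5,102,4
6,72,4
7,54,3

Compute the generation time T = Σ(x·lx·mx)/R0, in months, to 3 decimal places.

lx = nx/n0 = nx/600: 1, 0.72, 0.49, 0.34, 0.23, 0.17, 0.12, 0.09
lx·mx: 0, 5.04, 3.43, 3.06, 1.15, 0.68, 0.48, 0.27 → R0 = 14.11
x·lx·mx: 0, 5.04, 6.86, 9.18, 4.6, 3.4, 2.88, 1.89 → Σ = 33.85
T = 33.85 / 14.11 = 2.399008… → 2.399

2.399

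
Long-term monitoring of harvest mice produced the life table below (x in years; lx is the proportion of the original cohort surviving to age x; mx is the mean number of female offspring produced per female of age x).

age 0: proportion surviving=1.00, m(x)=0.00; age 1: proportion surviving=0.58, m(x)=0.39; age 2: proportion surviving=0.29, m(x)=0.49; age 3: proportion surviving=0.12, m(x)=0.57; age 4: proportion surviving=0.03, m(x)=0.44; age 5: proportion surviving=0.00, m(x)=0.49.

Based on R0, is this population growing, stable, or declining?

declining

R0 = Σ lx·mx = 0 + 0.2262 + 0.1421 + 0.0684 + 0.0132 + 0 = 0.4499
R0 < 1, so the population is declining.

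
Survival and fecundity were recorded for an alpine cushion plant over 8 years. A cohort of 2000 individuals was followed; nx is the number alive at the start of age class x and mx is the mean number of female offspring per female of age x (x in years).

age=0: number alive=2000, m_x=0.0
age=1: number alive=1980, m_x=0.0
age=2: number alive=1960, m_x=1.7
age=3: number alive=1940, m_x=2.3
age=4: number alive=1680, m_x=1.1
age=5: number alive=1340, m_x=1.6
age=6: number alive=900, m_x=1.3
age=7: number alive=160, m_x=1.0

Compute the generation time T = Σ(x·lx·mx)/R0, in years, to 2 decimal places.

lx = nx/n0 = nx/2000: 1, 0.99, 0.98, 0.97, 0.84, 0.67, 0.45, 0.08
lx·mx: 0, 0, 1.666, 2.231, 0.924, 1.072, 0.585, 0.08 → R0 = 6.558
x·lx·mx: 0, 0, 3.332, 6.693, 3.696, 5.36, 3.51, 0.56 → Σ = 23.151
T = 23.151 / 6.558 = 3.530192… → 3.53

3.53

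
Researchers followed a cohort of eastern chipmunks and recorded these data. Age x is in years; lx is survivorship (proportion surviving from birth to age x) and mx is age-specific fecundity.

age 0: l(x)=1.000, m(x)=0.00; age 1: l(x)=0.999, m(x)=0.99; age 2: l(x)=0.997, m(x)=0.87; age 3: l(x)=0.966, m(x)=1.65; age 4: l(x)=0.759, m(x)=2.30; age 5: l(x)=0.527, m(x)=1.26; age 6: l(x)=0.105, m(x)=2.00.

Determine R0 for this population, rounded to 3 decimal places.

6.070

lx·mx by age: 0, 0.98901, 0.86739, 1.5939, 1.7457, 0.66402, 0.21
R0 = Σ lx·mx = 6.07002 → 6.070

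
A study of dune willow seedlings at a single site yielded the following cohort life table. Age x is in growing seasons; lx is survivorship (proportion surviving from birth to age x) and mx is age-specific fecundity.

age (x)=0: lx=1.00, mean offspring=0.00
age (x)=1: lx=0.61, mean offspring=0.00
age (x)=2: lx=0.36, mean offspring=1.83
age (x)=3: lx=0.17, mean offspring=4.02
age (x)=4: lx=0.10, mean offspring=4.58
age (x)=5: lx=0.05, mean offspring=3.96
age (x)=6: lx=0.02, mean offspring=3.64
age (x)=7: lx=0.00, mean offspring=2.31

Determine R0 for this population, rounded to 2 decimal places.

lx·mx by age: 0, 0, 0.6588, 0.6834, 0.458, 0.198, 0.0728, 0
R0 = Σ lx·mx = 2.071 → 2.07

2.07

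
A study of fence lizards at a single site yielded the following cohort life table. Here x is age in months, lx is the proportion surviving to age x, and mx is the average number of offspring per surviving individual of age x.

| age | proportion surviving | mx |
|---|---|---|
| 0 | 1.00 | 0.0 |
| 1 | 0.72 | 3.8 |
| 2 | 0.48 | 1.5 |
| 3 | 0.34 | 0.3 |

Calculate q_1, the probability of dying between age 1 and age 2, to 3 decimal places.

q_1 = (l_1 − l_2) / l_1 = (0.72 − 0.48) / 0.72
     = 0.24 / 0.72 = 0.333333… → 0.333

0.333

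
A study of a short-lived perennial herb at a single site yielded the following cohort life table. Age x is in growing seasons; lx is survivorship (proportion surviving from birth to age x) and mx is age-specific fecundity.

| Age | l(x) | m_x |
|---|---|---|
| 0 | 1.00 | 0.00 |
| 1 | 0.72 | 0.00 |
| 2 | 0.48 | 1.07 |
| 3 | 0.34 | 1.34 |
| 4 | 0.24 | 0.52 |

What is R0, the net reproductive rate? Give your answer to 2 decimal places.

lx·mx by age: 0, 0, 0.5136, 0.4556, 0.1248
R0 = Σ lx·mx = 1.094 → 1.09

1.09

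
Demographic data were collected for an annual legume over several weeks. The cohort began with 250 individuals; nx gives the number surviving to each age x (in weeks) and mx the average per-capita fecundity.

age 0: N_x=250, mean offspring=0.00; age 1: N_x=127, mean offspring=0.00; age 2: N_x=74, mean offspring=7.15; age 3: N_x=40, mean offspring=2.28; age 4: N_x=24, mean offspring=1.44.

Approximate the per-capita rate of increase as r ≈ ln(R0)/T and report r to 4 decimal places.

0.4290

lx = nx/n0 = nx/250: 1, 0.508, 0.296, 0.16, 0.096
R0 = Σ lx·mx = 0 + 0 + 2.1164 + 0.3648 + 0.13824 = 2.61944
Σ x·lx·mx = 5.88016; T = 5.88016/2.61944 = 2.24482…
r ≈ ln(R0)/T = ln(2.61944)/2.24482… = 0.428971… → 0.4290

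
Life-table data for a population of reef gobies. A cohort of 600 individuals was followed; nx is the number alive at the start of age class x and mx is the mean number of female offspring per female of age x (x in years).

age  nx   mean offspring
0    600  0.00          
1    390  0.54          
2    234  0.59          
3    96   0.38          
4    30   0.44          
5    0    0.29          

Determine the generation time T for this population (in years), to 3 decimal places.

lx = nx/n0 = nx/600: 1, 0.65, 0.39, 0.16, 0.05, 0
lx·mx: 0, 0.351, 0.2301, 0.0608, 0.022, 0 → R0 = 0.6639
x·lx·mx: 0, 0.351, 0.4602, 0.1824, 0.088, 0 → Σ = 1.0816
T = 1.0816 / 0.6639 = 1.629161… → 1.629

1.629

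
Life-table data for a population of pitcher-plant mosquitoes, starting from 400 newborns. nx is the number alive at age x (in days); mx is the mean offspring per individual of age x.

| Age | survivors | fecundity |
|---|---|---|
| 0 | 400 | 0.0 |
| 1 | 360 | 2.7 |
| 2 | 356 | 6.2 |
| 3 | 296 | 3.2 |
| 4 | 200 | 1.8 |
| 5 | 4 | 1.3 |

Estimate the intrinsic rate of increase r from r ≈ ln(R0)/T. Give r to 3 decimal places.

1.121

lx = nx/n0 = nx/400: 1, 0.9, 0.89, 0.74, 0.5, 0.01
R0 = Σ lx·mx = 0 + 2.43 + 5.518 + 2.368 + 0.9 + 0.013 = 11.229
Σ x·lx·mx = 24.235; T = 24.235/11.229 = 2.15825…
r ≈ ln(R0)/T = ln(11.229)/2.15825… = 1.12058… → 1.121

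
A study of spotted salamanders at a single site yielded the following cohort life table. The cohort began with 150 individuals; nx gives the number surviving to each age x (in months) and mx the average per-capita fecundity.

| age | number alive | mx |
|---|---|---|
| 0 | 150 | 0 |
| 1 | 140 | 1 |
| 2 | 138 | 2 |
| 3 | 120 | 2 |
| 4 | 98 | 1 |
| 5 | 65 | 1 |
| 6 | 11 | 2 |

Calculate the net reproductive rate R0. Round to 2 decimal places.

5.61

lx = nx/n0 = nx/150: 1, 0.93333…, 0.92, 0.8, 0.65333…, 0.43333…, 0.07333…
lx·mx by age: 0, 0.933333…, 1.84, 1.6, 0.653333…, 0.433333…, 0.146667…
R0 = Σ lx·mx = 5.606667… → 5.61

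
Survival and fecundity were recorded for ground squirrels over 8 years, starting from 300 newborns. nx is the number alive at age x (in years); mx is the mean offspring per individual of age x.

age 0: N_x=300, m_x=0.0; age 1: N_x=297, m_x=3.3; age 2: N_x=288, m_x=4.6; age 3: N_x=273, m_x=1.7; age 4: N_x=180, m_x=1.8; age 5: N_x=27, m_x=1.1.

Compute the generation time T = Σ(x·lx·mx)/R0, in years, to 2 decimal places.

2.07

lx = nx/n0 = nx/300: 1, 0.99, 0.96, 0.91, 0.6, 0.09
lx·mx: 0, 3.267, 4.416, 1.547, 1.08, 0.099 → R0 = 10.409
x·lx·mx: 0, 3.267, 8.832, 4.641, 4.32, 0.495 → Σ = 21.555
T = 21.555 / 10.409 = 2.070804… → 2.07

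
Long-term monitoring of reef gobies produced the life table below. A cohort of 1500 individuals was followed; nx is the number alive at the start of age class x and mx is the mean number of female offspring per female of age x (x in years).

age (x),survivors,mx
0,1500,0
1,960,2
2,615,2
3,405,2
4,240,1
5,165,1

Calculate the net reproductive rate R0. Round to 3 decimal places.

lx = nx/n0 = nx/1500: 1, 0.64, 0.41, 0.27, 0.16, 0.11
lx·mx by age: 0, 1.28, 0.82, 0.54, 0.16, 0.11
R0 = Σ lx·mx = 2.91 → 2.910

2.910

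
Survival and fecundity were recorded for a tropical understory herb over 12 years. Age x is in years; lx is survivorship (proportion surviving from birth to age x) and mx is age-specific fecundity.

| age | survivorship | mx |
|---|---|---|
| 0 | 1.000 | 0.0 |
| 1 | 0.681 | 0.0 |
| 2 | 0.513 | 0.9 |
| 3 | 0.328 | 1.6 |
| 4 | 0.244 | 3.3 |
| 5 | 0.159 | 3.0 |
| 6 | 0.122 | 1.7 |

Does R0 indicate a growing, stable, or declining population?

growing

R0 = Σ lx·mx = 0 + 0 + 0.4617 + 0.5248 + 0.8052 + 0.477 + 0.2074 = 2.4761
R0 > 1, so the population is growing.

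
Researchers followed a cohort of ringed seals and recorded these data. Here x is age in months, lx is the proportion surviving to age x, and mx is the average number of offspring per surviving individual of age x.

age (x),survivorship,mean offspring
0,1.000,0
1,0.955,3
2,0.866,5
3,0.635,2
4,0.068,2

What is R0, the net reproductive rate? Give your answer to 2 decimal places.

lx·mx by age: 0, 2.865, 4.33, 1.27, 0.136
R0 = Σ lx·mx = 8.601 → 8.60

8.60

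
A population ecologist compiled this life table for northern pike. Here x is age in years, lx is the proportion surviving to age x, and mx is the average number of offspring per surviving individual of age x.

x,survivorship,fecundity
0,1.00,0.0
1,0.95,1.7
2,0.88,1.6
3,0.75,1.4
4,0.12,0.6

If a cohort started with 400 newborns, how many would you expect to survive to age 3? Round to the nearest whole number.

300

Expected survivors = N0 · l_3 = 400 × 0.75 = 300 → 300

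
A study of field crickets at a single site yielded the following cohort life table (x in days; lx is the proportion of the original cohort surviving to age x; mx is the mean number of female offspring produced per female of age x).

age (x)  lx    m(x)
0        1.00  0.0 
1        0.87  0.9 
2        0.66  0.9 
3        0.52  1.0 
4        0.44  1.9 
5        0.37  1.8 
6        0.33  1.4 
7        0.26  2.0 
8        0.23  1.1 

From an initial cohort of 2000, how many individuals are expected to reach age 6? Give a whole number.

660

Expected survivors = N0 · l_6 = 2000 × 0.33 = 660 → 660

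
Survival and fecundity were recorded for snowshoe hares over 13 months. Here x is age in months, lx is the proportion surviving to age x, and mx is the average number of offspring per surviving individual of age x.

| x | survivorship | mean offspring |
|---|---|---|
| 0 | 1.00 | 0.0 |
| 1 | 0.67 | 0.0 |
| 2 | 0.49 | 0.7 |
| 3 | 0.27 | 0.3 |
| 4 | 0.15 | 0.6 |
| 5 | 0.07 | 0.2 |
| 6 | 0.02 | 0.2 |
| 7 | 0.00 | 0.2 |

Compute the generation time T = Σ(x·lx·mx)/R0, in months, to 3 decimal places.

2.600

lx·mx: 0, 0, 0.343, 0.081, 0.09, 0.014, 0.004, 0 → R0 = 0.532
x·lx·mx: 0, 0, 0.686, 0.243, 0.36, 0.07, 0.024, 0 → Σ = 1.383
T = 1.383 / 0.532 = 2.599624… → 2.600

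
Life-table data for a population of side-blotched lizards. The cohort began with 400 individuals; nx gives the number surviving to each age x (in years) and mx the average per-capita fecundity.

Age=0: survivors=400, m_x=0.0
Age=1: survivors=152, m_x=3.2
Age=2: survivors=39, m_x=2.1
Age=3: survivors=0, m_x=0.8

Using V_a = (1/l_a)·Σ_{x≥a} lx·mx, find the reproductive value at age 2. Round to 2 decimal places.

2.10

lx = nx/n0 = nx/400: 1, 0.38, 0.0975, 0
lx·mx for x ≥ 2: 0.20475, 0 → sum = 0.20475
V_2 = 0.20475 / l_2 = 0.20475 / 0.0975 = 2.1 → 2.10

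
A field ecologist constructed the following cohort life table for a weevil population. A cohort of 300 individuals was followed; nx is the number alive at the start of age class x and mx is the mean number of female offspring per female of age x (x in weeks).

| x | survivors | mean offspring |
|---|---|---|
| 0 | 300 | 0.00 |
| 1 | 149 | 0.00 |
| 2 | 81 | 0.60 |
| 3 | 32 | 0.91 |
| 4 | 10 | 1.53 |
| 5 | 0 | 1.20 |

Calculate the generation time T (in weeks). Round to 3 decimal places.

lx = nx/n0 = nx/300: 1, 0.49667…, 0.27, 0.10667…, 0.03333…, 0
lx·mx: 0, 0, 0.162, 0.097067…, 0.051…, 0 → R0 = 0.310067…
x·lx·mx: 0, 0, 0.324, 0.2912…, 0.204…, 0 → Σ = 0.8192…
T = 0.8192… / 0.310067… = 2.642012… → 2.642

2.642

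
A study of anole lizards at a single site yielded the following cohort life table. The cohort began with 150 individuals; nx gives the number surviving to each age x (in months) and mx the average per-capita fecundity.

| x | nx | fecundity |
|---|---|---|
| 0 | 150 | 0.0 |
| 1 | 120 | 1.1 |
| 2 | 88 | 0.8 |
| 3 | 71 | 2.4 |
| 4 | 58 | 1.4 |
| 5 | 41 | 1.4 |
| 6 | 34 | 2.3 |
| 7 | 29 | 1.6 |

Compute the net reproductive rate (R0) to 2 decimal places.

lx = nx/n0 = nx/150: 1, 0.8, 0.58667…, 0.47333…, 0.38667…, 0.27333…, 0.22667…, 0.19333…
lx·mx by age: 0, 0.88, 0.469333…, 1.136…, 0.541333…, 0.382667…, 0.521333…, 0.309333…
R0 = Σ lx·mx = 4.24… → 4.24

4.24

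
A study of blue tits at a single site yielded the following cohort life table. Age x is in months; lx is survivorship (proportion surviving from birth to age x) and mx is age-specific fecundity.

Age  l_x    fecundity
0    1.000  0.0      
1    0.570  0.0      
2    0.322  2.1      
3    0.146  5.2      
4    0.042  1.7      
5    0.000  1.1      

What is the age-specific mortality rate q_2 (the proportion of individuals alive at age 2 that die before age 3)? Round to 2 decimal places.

q_2 = (l_2 − l_3) / l_2 = (0.322 − 0.146) / 0.322
     = 0.176 / 0.322 = 0.546584… → 0.55

0.55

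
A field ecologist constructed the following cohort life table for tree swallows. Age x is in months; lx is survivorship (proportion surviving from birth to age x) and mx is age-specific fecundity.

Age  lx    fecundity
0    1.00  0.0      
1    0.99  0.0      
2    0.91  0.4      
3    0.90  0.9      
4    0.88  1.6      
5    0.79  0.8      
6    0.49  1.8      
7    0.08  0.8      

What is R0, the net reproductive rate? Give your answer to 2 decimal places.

lx·mx by age: 0, 0, 0.364, 0.81, 1.408, 0.632, 0.882, 0.064
R0 = Σ lx·mx = 4.16 → 4.16

4.16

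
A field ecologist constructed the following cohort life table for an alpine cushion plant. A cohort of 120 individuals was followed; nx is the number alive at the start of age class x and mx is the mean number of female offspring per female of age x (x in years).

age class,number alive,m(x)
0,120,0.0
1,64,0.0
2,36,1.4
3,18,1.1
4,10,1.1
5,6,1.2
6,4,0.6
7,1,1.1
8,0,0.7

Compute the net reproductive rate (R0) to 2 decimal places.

lx = nx/n0 = nx/120: 1, 0.53333…, 0.3, 0.15, 0.08333…, 0.05, 0.03333…, 0.00833…, 0
lx·mx by age: 0, 0, 0.42, 0.165, 0.091667…, 0.06, 0.02…, 0.009167…, 0
R0 = Σ lx·mx = 0.765833… → 0.77

0.77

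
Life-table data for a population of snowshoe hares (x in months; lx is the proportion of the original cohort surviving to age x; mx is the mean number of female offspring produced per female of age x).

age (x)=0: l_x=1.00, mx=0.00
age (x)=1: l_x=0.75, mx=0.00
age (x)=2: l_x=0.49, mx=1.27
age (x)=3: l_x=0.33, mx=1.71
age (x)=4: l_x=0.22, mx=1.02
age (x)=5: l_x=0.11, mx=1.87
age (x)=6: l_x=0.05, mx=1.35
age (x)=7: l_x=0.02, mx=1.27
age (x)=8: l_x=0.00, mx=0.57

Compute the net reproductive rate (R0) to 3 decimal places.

lx·mx by age: 0, 0, 0.6223, 0.5643, 0.2244, 0.2057, 0.0675, 0.0254, 0
R0 = Σ lx·mx = 1.7096 → 1.710

1.710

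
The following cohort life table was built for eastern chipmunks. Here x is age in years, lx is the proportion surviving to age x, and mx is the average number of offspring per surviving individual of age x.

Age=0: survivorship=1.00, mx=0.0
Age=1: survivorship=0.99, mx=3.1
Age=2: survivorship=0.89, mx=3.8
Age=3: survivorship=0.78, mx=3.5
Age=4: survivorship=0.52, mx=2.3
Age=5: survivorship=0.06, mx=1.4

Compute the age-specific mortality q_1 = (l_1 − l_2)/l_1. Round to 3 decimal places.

q_1 = (l_1 − l_2) / l_1 = (0.99 − 0.89) / 0.99
     = 0.1 / 0.99 = 0.10101… → 0.101

0.101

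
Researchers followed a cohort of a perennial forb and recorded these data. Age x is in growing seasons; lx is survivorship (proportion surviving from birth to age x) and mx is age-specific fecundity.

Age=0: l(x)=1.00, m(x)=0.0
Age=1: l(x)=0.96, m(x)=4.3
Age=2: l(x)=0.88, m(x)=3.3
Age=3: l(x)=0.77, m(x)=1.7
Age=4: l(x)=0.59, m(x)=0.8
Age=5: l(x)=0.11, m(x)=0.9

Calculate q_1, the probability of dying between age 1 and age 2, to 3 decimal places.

0.083

q_1 = (l_1 − l_2) / l_1 = (0.96 − 0.88) / 0.96
     = 0.08 / 0.96 = 0.083333… → 0.083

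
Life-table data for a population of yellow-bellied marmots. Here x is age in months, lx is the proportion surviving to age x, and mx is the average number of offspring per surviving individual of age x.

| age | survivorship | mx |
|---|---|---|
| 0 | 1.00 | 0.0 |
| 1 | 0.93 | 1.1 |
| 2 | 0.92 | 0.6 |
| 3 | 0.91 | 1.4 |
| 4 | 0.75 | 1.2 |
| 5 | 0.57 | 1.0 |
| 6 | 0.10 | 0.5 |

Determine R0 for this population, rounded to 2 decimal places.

lx·mx by age: 0, 1.023, 0.552, 1.274, 0.9, 0.57, 0.05
R0 = Σ lx·mx = 4.369 → 4.37

4.37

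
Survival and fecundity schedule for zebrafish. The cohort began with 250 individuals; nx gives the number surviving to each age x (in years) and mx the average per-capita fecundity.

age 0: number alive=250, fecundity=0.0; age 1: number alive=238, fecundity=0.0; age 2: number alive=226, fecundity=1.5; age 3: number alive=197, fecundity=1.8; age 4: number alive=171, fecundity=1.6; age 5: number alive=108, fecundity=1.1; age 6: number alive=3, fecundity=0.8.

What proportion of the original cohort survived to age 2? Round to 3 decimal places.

l_2 = n_2/n_0 = 226/250 = 0.904 → 0.904

0.904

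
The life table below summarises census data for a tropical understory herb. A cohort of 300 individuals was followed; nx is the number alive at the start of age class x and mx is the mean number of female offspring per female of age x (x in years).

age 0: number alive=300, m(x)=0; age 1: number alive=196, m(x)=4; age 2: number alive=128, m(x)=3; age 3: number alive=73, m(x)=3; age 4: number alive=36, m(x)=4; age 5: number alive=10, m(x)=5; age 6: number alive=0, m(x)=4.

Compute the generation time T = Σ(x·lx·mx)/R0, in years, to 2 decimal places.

1.92

lx = nx/n0 = nx/300: 1, 0.65333…, 0.42667…, 0.24333…, 0.12, 0.03333…, 0
lx·mx: 0, 2.613333…, 1.28…, 0.73…, 0.48, 0.166667…, 0 → R0 = 5.27…
x·lx·mx: 0, 2.613333…, 2.56…, 2.19…, 1.92, 0.833333…, 0 → Σ = 10.116667…
T = 10.116667… / 5.27… = 1.919671… → 1.92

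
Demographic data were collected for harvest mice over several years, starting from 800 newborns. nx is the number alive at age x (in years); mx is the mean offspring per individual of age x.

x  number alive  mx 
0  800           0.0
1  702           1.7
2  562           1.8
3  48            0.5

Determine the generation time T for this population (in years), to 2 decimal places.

lx = nx/n0 = nx/800: 1, 0.8775, 0.7025, 0.06
lx·mx: 0, 1.49175, 1.2645, 0.03 → R0 = 2.78625
x·lx·mx: 0, 1.49175, 2.529, 0.09 → Σ = 4.11075
T = 4.11075 / 2.78625 = 1.47537… → 1.48

1.48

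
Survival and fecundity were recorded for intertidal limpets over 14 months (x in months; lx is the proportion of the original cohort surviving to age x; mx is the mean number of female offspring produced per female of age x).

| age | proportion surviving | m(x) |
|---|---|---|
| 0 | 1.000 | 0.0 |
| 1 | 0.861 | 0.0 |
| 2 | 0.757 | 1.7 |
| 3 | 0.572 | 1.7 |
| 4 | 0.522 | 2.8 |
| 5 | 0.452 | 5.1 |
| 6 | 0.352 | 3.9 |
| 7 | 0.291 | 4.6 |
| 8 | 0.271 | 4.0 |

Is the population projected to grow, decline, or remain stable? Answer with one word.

growing

R0 = Σ lx·mx = 0 + 0 + 1.2869 + 0.9724 + 1.4616 + 2.3052 + 1.3728 + 1.3386 + 1.084 = 9.8215
R0 > 1, so the population is growing.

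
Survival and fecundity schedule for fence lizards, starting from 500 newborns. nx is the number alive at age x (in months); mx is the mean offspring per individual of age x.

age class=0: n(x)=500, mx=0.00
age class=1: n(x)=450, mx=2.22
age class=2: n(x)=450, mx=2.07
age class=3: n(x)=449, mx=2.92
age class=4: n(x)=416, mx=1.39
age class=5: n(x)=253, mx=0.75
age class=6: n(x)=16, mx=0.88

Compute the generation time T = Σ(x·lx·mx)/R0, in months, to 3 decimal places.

2.520

lx = nx/n0 = nx/500: 1, 0.9, 0.9, 0.898, 0.832, 0.506, 0.032
lx·mx: 0, 1.998, 1.863, 2.62216, 1.15648, 0.3795, 0.02816 → R0 = 8.0473
x·lx·mx: 0, 1.998, 3.726, 7.86648, 4.62592, 1.8975, 0.16896 → Σ = 20.28286
T = 20.28286 / 8.0473 = 2.520455… → 2.520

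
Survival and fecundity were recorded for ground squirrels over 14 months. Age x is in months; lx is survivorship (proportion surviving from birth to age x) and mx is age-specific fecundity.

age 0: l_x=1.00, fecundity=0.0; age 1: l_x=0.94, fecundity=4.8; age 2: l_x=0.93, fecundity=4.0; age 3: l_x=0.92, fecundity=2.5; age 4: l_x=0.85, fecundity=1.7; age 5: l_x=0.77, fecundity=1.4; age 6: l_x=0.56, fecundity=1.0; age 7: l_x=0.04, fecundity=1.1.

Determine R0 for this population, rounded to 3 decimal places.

13.659

lx·mx by age: 0, 4.512, 3.72, 2.3, 1.445, 1.078, 0.56, 0.044
R0 = Σ lx·mx = 13.659 → 13.659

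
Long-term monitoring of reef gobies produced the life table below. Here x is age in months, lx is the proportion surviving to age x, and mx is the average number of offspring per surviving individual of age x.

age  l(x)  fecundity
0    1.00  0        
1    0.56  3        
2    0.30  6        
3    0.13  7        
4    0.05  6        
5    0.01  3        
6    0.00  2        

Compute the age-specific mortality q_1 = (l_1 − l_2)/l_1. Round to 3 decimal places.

q_1 = (l_1 − l_2) / l_1 = (0.56 − 0.3) / 0.56
     = 0.26 / 0.56 = 0.464286… → 0.464

0.464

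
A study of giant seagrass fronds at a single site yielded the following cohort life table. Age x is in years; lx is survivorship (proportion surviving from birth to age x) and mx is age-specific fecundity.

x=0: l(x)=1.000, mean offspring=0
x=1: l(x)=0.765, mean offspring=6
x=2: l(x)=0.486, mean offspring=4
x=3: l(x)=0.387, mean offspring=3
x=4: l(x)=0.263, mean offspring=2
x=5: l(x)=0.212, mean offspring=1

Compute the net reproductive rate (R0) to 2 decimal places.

8.43

lx·mx by age: 0, 4.59, 1.944, 1.161, 0.526, 0.212
R0 = Σ lx·mx = 8.433 → 8.43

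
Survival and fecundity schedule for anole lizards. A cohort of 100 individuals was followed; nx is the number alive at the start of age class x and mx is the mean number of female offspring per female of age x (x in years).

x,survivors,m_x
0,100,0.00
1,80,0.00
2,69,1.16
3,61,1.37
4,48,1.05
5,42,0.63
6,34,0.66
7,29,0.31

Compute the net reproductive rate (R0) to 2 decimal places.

lx = nx/n0 = nx/100: 1, 0.8, 0.69, 0.61, 0.48, 0.42, 0.34, 0.29
lx·mx by age: 0, 0, 0.8004, 0.8357, 0.504, 0.2646, 0.2244, 0.0899
R0 = Σ lx·mx = 2.719 → 2.72

2.72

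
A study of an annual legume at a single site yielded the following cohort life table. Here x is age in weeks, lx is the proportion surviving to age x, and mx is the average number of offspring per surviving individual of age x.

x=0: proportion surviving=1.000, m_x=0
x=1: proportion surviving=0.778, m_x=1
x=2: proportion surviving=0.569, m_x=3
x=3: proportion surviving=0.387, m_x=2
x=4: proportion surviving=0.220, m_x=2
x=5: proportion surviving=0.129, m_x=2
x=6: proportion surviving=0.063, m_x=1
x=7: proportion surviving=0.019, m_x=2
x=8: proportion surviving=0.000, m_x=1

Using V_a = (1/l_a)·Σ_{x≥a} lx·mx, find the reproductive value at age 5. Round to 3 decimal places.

2.783

lx·mx for x ≥ 5: 0.258, 0.063, 0.038, 0 → sum = 0.359
V_5 = 0.359 / l_5 = 0.359 / 0.129 = 2.782946… → 2.783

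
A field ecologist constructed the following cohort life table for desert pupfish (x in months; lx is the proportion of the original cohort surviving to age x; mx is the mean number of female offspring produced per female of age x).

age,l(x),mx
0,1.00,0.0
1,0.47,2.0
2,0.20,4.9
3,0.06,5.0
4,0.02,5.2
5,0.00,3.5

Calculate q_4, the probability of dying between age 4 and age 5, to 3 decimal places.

q_4 = (l_4 − l_5) / l_4 = (0.02 − 0) / 0.02
     = 0.02 / 0.02 = 1 → 1.000

1.000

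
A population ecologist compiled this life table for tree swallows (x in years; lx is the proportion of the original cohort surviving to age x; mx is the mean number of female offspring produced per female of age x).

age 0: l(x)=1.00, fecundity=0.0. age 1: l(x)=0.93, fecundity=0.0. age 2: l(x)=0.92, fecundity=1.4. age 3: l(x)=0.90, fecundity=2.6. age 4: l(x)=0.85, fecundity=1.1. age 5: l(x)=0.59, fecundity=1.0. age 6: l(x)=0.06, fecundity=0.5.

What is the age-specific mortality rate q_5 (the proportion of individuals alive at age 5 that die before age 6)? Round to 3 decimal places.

0.898

q_5 = (l_5 − l_6) / l_5 = (0.59 − 0.06) / 0.59
     = 0.53 / 0.59 = 0.898305… → 0.898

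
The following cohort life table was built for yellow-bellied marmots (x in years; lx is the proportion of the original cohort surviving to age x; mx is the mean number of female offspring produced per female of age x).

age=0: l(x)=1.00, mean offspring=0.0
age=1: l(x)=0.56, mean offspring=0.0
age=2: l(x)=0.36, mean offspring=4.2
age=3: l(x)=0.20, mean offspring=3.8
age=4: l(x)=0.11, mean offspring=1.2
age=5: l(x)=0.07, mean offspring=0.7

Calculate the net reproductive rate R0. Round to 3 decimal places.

2.453

lx·mx by age: 0, 0, 1.512, 0.76, 0.132, 0.049
R0 = Σ lx·mx = 2.453 → 2.453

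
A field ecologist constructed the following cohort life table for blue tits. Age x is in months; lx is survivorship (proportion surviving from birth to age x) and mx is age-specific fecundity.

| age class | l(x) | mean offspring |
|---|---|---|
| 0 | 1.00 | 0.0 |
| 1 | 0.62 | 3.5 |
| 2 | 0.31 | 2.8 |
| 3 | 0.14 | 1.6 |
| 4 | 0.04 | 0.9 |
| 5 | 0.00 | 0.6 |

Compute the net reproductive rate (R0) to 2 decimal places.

3.30

lx·mx by age: 0, 2.17, 0.868, 0.224, 0.036, 0
R0 = Σ lx·mx = 3.298 → 3.30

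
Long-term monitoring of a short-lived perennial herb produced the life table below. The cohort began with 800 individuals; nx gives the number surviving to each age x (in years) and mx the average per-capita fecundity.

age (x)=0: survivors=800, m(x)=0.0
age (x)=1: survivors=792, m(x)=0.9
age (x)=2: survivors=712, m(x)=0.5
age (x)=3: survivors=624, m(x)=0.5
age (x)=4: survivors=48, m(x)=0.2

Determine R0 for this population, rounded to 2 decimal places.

1.74

lx = nx/n0 = nx/800: 1, 0.99, 0.89, 0.78, 0.06
lx·mx by age: 0, 0.891, 0.445, 0.39, 0.012
R0 = Σ lx·mx = 1.738 → 1.74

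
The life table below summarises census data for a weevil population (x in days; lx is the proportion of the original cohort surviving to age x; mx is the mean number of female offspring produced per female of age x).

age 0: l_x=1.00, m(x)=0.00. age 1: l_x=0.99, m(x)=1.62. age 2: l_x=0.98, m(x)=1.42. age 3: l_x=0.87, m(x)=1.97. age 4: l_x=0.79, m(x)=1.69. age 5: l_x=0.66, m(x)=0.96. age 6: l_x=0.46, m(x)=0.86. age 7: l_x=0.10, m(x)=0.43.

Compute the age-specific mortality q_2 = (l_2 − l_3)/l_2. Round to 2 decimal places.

q_2 = (l_2 − l_3) / l_2 = (0.98 − 0.87) / 0.98
     = 0.11 / 0.98 = 0.112245… → 0.11

0.11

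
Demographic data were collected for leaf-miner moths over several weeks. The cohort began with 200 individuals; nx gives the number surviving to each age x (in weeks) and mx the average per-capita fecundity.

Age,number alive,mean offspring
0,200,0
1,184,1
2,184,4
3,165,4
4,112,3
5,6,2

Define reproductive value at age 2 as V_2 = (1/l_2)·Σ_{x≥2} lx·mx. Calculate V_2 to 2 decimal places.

lx = nx/n0 = nx/200: 1, 0.92, 0.92, 0.825, 0.56, 0.03
lx·mx for x ≥ 2: 3.68, 3.3, 1.68, 0.06 → sum = 8.72
V_2 = 8.72 / l_2 = 8.72 / 0.92 = 9.478261… → 9.48

9.48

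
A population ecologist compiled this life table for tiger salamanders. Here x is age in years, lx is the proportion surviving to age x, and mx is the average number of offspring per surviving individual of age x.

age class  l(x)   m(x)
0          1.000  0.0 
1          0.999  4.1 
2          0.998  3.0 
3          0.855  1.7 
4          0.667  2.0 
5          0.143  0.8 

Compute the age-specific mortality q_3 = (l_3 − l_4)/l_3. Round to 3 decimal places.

q_3 = (l_3 − l_4) / l_3 = (0.855 − 0.667) / 0.855
     = 0.188 / 0.855 = 0.219883… → 0.220

0.220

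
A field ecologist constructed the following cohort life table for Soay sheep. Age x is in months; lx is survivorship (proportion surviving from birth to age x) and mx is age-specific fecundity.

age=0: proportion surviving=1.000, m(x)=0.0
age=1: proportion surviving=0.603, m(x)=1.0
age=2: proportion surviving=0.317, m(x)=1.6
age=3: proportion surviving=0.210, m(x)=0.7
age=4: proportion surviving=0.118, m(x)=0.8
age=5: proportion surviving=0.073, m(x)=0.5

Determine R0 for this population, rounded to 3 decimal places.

lx·mx by age: 0, 0.603, 0.5072, 0.147, 0.0944, 0.0365
R0 = Σ lx·mx = 1.3881 → 1.388

1.388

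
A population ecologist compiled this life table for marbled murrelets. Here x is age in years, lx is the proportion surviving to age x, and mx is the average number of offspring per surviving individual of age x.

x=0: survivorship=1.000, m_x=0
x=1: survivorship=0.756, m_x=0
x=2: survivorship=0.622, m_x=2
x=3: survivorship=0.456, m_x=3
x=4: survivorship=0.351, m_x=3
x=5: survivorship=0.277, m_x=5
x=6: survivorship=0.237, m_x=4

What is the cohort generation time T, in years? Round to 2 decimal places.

3.90

lx·mx: 0, 0, 1.244, 1.368, 1.053, 1.385, 0.948 → R0 = 5.998
x·lx·mx: 0, 0, 2.488, 4.104, 4.212, 6.925, 5.688 → Σ = 23.417
T = 23.417 / 5.998 = 3.904135… → 3.90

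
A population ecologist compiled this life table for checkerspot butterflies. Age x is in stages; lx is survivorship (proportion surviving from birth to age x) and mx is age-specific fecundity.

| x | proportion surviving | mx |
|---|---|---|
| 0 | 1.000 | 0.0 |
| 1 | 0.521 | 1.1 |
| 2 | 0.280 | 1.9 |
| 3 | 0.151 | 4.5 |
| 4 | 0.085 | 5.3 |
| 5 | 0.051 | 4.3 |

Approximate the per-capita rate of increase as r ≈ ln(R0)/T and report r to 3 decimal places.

R0 = Σ lx·mx = 0 + 0.5731 + 0.532 + 0.6795 + 0.4505 + 0.2193 = 2.4544
Σ x·lx·mx = 6.5741; T = 6.5741/2.4544 = 2.6785…
r ≈ ln(R0)/T = ln(2.4544)/2.6785… = 0.33522… → 0.335

0.335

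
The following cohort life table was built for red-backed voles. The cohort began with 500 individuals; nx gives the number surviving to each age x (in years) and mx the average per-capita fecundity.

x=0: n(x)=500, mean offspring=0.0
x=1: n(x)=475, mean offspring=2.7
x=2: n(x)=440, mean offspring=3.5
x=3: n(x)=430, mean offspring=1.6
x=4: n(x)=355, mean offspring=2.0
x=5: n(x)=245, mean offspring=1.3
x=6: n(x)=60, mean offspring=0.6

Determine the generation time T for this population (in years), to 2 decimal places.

lx = nx/n0 = nx/500: 1, 0.95, 0.88, 0.86, 0.71, 0.49, 0.12
lx·mx: 0, 2.565, 3.08, 1.376, 1.42, 0.637, 0.072 → R0 = 9.15
x·lx·mx: 0, 2.565, 6.16, 4.128, 5.68, 3.185, 0.432 → Σ = 22.15
T = 22.15 / 9.15 = 2.420765… → 2.42

2.42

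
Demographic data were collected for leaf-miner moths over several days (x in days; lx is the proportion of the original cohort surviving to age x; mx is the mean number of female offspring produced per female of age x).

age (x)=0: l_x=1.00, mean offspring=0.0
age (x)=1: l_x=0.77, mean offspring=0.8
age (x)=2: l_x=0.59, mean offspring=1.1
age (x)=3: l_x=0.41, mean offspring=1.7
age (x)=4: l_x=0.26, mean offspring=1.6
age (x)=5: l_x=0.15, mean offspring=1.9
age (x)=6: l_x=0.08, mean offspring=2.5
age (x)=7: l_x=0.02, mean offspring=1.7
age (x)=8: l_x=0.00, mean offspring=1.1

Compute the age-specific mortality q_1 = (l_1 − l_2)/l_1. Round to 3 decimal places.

q_1 = (l_1 − l_2) / l_1 = (0.77 − 0.59) / 0.77
     = 0.18 / 0.77 = 0.233766… → 0.234

0.234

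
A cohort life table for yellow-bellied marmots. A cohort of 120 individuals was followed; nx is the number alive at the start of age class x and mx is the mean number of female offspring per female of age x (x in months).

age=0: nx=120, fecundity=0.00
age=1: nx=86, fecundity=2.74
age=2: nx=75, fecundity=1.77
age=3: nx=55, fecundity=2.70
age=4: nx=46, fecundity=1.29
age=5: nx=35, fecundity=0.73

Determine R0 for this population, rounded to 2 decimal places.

lx = nx/n0 = nx/120: 1, 0.71667…, 0.625, 0.45833…, 0.38333…, 0.29167…
lx·mx by age: 0, 1.963667…, 1.10625, 1.2375…, 0.4945…, 0.212917…
R0 = Σ lx·mx = 5.014833… → 5.01

5.01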